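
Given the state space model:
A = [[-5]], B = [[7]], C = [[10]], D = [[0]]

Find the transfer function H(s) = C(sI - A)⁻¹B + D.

(sI - A)⁻¹ = 1/(s + 5). H(s) = 10 × 7/(s + 5) + 0 = 70/(s + 5).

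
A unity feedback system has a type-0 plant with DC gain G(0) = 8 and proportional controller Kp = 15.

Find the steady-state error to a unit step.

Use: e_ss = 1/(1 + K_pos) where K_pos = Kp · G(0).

K_pos = Kp · G(0) = 15 × 8 = 120. e_ss = 1/(1 + 120) = 0.0083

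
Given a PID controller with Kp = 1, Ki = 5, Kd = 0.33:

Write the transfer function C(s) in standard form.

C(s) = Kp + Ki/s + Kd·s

Substituting values: C(s) = 1 + 5/s + 0.33s = (0.33s² + s + 5)/s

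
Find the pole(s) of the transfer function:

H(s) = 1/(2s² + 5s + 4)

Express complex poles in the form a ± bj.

Discriminant = 5² - 4×2×4 = 25 - 32 = -7 < 0, so the poles are a complex conjugate pair s = (-5 ± j√7)/(2×2). Real part = -5/(2×2) = -5/4 = -1.25; imaginary part = ±√7/(2×2) ≈ 0.6614. Poles: s = -1.25 ± 0.6614j.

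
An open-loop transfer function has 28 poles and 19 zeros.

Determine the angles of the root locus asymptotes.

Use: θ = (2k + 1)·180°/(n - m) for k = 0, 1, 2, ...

n - m = 28 - 19 = 9. Angles: θk = (2k + 1)·180°/9 = 20°, 60°, 100°, 140°, 180°, 220°, 260°, 300°, 340°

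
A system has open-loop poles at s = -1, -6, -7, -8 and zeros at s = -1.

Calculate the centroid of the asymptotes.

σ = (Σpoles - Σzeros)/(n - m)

σ = (Σpoles - Σzeros)/(n - m) = (-22 - (-1))/(4 - 1) = -21/3 = -7.0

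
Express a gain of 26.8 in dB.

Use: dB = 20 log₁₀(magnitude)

dB = 20 log₁₀(26.8) = 28.6 dB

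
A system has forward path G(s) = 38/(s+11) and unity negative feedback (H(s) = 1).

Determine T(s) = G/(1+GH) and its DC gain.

T(s) = G/(1+GH) = [38/(s+11)] / [1 + 38/(s+11)] = 38/(s+11+38) = 38/(s+49). DC gain = 38/49 = 0.7755.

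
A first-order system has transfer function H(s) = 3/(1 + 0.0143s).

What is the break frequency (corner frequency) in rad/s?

Corner frequency = 1/τ = 1/0.0143 = 69.93 rad/s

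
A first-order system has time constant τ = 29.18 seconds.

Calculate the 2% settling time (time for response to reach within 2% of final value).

For first-order system, 2% settling time ≈ 4τ = 4 × 29.18 = 116.72 s.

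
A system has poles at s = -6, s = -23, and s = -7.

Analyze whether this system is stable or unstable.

All poles are in the left half-plane. System is stable.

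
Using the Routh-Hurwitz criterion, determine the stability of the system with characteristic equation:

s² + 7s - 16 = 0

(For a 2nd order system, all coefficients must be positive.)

Coefficients: 1, 7, -16. c=-16 not positive, so system is unstable.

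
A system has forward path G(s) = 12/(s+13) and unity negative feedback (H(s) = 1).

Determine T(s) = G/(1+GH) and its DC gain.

T(s) = G/(1+GH) = [12/(s+13)] / [1 + 12/(s+13)] = 12/(s+13+12) = 12/(s+25). DC gain = 12/25 = 0.48.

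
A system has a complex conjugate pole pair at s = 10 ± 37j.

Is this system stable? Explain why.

Real part of poles is 10 (> 0, right half-plane). Unstable.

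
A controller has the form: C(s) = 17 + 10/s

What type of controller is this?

This is a Proportional-Integral (PI) controller.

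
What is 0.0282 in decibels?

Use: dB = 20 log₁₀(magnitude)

dB = 20 log₁₀(0.0282) = -31.0 dB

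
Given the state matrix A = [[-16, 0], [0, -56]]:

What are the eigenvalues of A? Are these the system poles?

For diagonal matrix, eigenvalues are diagonal entries: λ₁ = -16, λ₂ = -56. Eigenvalues of A = system poles.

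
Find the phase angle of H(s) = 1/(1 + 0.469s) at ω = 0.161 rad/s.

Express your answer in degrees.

Phase = -arctan(ωτ) = -arctan(0.161 × 0.469) = -4.3°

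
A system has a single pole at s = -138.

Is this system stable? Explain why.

Pole at s = -138 is in the left half-plane. Stable.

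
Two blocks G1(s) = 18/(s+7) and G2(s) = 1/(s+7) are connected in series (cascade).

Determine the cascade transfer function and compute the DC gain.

Series: multiply transfer functions. G_eq = 18/(s+7) × 1/(s+7) = 18/((s+7)(s+7)). DC gain = 18/(7×7) = 0.3673.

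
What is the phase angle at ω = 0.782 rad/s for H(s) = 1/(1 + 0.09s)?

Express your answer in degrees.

Phase = -arctan(ωτ) = -arctan(0.782 × 0.09) = -4.0°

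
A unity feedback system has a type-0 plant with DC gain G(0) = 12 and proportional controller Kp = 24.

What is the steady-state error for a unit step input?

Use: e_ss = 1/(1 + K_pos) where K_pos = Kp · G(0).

K_pos = Kp · G(0) = 24 × 12 = 288. e_ss = 1/(1 + 288) = 0.0035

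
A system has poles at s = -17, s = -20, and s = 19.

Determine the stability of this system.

Pole(s) at s = 19 are not in the left half-plane. System is unstable.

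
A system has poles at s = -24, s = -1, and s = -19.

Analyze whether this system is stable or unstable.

All poles are in the left half-plane. System is stable.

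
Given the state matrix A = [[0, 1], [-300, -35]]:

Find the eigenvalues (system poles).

det(A - λI) = λ² - (-35)λ + 300 = (λ - (-20))(λ - (-15)). Eigenvalues: -20, -15.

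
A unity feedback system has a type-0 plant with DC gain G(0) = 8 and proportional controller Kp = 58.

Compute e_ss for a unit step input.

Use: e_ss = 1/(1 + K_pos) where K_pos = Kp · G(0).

K_pos = Kp · G(0) = 58 × 8 = 464. e_ss = 1/(1 + 464) = 0.0022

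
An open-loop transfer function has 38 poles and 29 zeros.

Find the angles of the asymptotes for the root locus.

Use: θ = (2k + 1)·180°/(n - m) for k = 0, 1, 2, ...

n - m = 38 - 29 = 9. Angles: θk = (2k + 1)·180°/9 = 20°, 60°, 100°, 140°, 180°, 220°, 260°, 300°, 340°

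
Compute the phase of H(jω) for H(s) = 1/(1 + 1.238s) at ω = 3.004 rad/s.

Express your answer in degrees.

Phase = -arctan(ωτ) = -arctan(3.004 × 1.238) = -74.9°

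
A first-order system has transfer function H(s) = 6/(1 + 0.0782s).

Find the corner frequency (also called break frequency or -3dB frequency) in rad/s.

Corner frequency = 1/τ = 1/0.0782 = 12.788 rad/s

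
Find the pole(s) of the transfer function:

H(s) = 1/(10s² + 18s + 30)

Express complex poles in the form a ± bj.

Discriminant = 18² - 4×10×30 = 324 - 1200 = -876 < 0, so the poles are a complex conjugate pair s = (-18 ± j√876)/(2×10). Real part = -18/(2×10) = -18/20 = -0.9; imaginary part = ±√876/(2×10) ≈ 1.4799. Poles: s = -0.9 ± 1.4799j.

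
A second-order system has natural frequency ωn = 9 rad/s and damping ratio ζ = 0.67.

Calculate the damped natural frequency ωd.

ωd = ωn√(1 - ζ²) = 9√(1 - 0.67²) = 6.68 rad/s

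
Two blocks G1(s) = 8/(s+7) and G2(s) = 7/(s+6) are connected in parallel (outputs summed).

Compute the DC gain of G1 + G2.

Parallel: G_eq = G1 + G2. DC gain = G1(0) + G2(0) = 8/7 + 7/6 = 1.1429 + 1.1667 = 2.3095.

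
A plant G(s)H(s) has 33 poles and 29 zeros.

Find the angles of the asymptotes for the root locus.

n - m = 33 - 29 = 4. Angles: θk = (2k + 1)·180°/4 = 45°, 135°, 225°, 315°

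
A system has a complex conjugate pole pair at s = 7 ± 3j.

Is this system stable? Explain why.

Real part of poles is 7 (> 0, right half-plane). Unstable.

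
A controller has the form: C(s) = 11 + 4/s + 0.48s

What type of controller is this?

This is a Proportional-Integral-Derivative (PID) controller.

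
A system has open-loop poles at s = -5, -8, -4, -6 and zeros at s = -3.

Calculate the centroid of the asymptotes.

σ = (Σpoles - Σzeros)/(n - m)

σ = (Σpoles - Σzeros)/(n - m) = (-23 - (-3))/(4 - 1) = -20/3 = -6.67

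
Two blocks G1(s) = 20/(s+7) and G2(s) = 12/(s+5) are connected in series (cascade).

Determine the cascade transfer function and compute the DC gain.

Series: multiply transfer functions. G_eq = 20/(s+7) × 12/(s+5) = 240/((s+7)(s+5)). DC gain = 240/(7×5) = 6.8571.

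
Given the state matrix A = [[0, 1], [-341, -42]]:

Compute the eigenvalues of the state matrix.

det(A - λI) = λ² - (-42)λ + 341 = (λ - (-11))(λ - (-31)). Eigenvalues: -11, -31.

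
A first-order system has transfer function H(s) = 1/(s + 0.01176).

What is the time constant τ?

For H(s) = 1/(s + 1/τ), the pole is at -1/τ = -0.01176, so τ = 1/0.01176 = 85.03 s.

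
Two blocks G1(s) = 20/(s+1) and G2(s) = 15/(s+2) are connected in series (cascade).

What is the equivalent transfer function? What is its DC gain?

Series: multiply transfer functions. G_eq = 20/(s+1) × 15/(s+2) = 300/((s+1)(s+2)). DC gain = 300/(1×2) = 150.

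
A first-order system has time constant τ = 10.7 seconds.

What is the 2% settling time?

For first-order system, 2% settling time ≈ 4τ = 4 × 10.7 = 42.8 s.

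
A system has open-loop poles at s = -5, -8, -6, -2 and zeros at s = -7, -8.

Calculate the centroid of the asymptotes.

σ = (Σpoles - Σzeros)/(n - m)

σ = (Σpoles - Σzeros)/(n - m) = (-21 - (-15))/(4 - 2) = -6/2 = -3.0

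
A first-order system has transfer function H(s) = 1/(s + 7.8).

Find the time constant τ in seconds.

For H(s) = 1/(s + 1/τ), the pole is at -1/τ = -7.8, so τ = 1/7.8 = 0.1282 s.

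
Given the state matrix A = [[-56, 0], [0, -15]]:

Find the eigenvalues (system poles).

For diagonal matrix, eigenvalues are diagonal entries: λ₁ = -56, λ₂ = -15.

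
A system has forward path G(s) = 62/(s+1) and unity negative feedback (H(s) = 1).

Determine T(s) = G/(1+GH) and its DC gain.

T(s) = G/(1+GH) = [62/(s+1)] / [1 + 62/(s+1)] = 62/(s+1+62) = 62/(s+63). DC gain = 62/63 = 0.9841.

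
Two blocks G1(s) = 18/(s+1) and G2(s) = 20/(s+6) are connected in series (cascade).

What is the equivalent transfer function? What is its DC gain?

Series: multiply transfer functions. G_eq = 18/(s+1) × 20/(s+6) = 360/((s+1)(s+6)). DC gain = 360/(1×6) = 60.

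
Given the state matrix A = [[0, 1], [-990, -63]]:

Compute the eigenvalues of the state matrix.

det(A - λI) = λ² - (-63)λ + 990 = (λ - (-30))(λ - (-33)). Eigenvalues: -30, -33.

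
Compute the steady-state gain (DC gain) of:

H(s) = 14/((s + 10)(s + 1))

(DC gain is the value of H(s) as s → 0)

DC gain = H(0) = 14/(10 × 1) = 14/10 = 1.4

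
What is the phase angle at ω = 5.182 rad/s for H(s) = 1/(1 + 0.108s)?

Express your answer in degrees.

Phase = -arctan(ωτ) = -arctan(5.182 × 0.108) = -29.2°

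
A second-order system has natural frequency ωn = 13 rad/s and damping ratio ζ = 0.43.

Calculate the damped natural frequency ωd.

ωd = ωn√(1 - ζ²) = 13√(1 - 0.43²) = 11.74 rad/s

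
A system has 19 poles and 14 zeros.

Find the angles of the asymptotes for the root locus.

n - m = 19 - 14 = 5. Angles: θk = (2k + 1)·180°/5 = 36°, 108°, 180°, 252°, 324°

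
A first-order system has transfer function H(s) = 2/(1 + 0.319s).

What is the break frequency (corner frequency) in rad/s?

Corner frequency = 1/τ = 1/0.319 = 3.135 rad/s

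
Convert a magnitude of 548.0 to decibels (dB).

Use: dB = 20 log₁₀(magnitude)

dB = 20 log₁₀(548.0) = 54.8 dB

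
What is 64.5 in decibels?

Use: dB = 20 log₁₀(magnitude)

dB = 20 log₁₀(64.5) = 36.2 dB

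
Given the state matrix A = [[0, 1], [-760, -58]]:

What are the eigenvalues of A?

det(A - λI) = λ² - (-58)λ + 760 = (λ - (-38))(λ - (-20)). Eigenvalues: -38, -20.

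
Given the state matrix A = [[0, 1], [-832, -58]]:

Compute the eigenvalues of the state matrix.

det(A - λI) = λ² - (-58)λ + 832 = (λ - (-32))(λ - (-26)). Eigenvalues: -32, -26.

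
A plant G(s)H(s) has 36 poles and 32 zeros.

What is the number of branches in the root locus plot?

Root locus has n branches where n = number of poles = 36.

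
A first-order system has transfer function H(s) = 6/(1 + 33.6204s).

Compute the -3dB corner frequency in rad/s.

Corner frequency = 1/τ = 1/33.6204 = 0.03 rad/s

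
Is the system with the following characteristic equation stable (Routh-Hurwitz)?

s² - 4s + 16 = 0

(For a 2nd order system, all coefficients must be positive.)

Coefficients: 1, -4, 16. b=-4 not positive, so system is unstable.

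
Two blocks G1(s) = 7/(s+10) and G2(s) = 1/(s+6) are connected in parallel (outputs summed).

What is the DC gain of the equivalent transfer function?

Parallel: G_eq = G1 + G2. DC gain = G1(0) + G2(0) = 7/10 + 1/6 = 0.7 + 0.1667 = 0.8667.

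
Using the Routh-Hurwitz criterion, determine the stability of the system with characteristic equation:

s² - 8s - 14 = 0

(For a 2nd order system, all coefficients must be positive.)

Coefficients: 1, -8, -14. b=-8, c=-14 not positive, so system is unstable.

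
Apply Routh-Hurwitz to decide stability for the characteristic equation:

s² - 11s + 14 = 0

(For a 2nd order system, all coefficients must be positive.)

Coefficients: 1, -11, 14. b=-11 not positive, so system is unstable.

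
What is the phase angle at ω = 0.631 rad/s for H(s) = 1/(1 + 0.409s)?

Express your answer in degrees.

Phase = -arctan(ωτ) = -arctan(0.631 × 0.409) = -14.5°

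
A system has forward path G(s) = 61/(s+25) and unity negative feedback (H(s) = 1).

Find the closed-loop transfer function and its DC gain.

T(s) = G/(1+GH) = [61/(s+25)] / [1 + 61/(s+25)] = 61/(s+25+61) = 61/(s+86). DC gain = 61/86 = 0.7093.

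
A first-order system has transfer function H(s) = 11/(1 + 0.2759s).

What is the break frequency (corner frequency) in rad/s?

Corner frequency = 1/τ = 1/0.2759 = 3.625 rad/s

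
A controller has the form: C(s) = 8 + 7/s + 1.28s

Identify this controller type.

This is a Proportional-Integral-Derivative (PID) controller.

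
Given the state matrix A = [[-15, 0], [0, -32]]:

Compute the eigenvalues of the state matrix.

For diagonal matrix, eigenvalues are diagonal entries: λ₁ = -15, λ₂ = -32.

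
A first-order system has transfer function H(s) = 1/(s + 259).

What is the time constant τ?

For H(s) = 1/(s + 1/τ), the pole is at -1/τ = -259, so τ = 1/259 = 0.0039 s.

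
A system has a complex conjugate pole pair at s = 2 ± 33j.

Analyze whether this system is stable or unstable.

Real part of poles is 2 (> 0, right half-plane). Unstable.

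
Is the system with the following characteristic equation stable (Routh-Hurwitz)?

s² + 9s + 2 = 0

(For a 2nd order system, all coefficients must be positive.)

Coefficients: 1, 9, 2. All positive, so system is stable.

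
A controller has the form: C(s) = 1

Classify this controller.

This is a Proportional (P) controller.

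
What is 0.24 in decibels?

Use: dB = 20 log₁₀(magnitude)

dB = 20 log₁₀(0.24) = -12.4 dB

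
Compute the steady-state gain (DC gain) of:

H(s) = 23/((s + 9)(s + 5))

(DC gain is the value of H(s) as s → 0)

DC gain = H(0) = 23/(9 × 5) = 23/45 = 0.5111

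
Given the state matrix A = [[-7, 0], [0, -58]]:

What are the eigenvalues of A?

For diagonal matrix, eigenvalues are diagonal entries: λ₁ = -7, λ₂ = -58.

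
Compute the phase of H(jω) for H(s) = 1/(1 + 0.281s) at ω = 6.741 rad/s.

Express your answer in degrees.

Phase = -arctan(ωτ) = -arctan(6.741 × 0.281) = -62.2°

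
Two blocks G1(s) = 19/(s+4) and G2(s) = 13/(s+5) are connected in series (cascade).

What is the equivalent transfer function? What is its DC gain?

Series: multiply transfer functions. G_eq = 19/(s+4) × 13/(s+5) = 247/((s+4)(s+5)). DC gain = 247/(4×5) = 12.35.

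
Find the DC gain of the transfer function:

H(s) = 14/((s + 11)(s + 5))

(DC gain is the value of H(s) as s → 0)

DC gain = H(0) = 14/(11 × 5) = 14/55 = 0.2545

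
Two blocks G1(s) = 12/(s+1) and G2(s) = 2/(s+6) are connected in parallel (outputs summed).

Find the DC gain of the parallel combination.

Parallel: G_eq = G1 + G2. DC gain = G1(0) + G2(0) = 12/1 + 2/6 = 12 + 0.3333 = 12.3333.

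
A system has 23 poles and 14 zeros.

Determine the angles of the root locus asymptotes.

n - m = 23 - 14 = 9. Angles: θk = (2k + 1)·180°/9 = 20°, 60°, 100°, 140°, 180°, 220°, 260°, 300°, 340°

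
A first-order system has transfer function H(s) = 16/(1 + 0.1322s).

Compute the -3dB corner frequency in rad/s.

Corner frequency = 1/τ = 1/0.1322 = 7.564 rad/s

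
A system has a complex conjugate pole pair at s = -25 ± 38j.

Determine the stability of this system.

Real part of poles is -25 (< 0, left half-plane). Stable.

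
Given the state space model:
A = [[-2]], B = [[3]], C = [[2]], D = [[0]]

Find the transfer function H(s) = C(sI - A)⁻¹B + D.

(sI - A)⁻¹ = 1/(s + 2). H(s) = 2 × 3/(s + 2) + 0 = 6/(s + 2).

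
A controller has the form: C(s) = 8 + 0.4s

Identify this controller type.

This is a Proportional-Derivative (PD) controller.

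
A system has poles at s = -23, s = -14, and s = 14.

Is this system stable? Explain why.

Pole(s) at s = 14 are not in the left half-plane. System is unstable.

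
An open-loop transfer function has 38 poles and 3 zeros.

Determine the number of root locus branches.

Root locus has n branches where n = number of poles = 38.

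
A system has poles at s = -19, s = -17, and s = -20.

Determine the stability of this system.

All poles are in the left half-plane. System is stable.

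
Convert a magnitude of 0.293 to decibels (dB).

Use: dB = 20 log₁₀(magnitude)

dB = 20 log₁₀(0.293) = -10.7 dB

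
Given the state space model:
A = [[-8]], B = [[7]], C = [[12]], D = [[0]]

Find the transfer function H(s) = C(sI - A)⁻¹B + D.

(sI - A)⁻¹ = 1/(s + 8). H(s) = 12 × 7/(s + 8) + 0 = 84/(s + 8).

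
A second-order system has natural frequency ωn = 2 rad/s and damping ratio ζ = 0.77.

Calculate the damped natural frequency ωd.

ωd = ωn√(1 - ζ²) = 2√(1 - 0.77²) = 1.28 rad/s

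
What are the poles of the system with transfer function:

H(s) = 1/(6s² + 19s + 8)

Discriminant = 19² - 4×6×8 = 361 - 192 = 169 > 0, so two distinct real poles. Using quadratic formula: s = (-19 ± √169)/(2×6) = (-19 ± √169)/12, with √169 = 13. s₁ = -6/12 = -0.5, s₂ = -32/12 ≈ -2.6667. Poles: s₁ = -0.5, s₂ = -2.6667.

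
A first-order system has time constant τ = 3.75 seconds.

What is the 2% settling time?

For first-order system, 2% settling time ≈ 4τ = 4 × 3.75 = 15.0 s.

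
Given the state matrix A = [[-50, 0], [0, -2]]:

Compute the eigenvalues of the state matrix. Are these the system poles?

For diagonal matrix, eigenvalues are diagonal entries: λ₁ = -50, λ₂ = -2. Eigenvalues of A = system poles.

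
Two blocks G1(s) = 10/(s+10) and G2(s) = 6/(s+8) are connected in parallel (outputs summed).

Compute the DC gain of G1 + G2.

Parallel: G_eq = G1 + G2. DC gain = G1(0) + G2(0) = 10/10 + 6/8 = 1 + 0.75 = 1.75.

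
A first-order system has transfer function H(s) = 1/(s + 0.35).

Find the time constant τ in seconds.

For H(s) = 1/(s + 1/τ), the pole is at -1/τ = -0.35, so τ = 1/0.35 = 2.8571 s.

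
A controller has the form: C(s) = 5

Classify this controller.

This is a Proportional (P) controller.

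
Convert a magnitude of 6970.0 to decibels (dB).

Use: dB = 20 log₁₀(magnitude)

dB = 20 log₁₀(6970.0) = 76.9 dB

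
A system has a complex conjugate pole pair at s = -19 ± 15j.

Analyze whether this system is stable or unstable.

Real part of poles is -19 (< 0, left half-plane). Stable.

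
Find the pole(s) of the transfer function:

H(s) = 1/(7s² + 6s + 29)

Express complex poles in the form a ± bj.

Discriminant = 6² - 4×7×29 = 36 - 812 = -776 < 0, so the poles are a complex conjugate pair s = (-6 ± j√776)/(2×7). Real part = -6/(2×7) = -6/14 ≈ -0.4286; imaginary part = ±√776/(2×7) ≈ 1.9898. Poles: s = -0.4286 ± 1.9898j.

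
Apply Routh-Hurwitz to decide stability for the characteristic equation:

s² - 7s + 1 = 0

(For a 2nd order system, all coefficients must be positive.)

Coefficients: 1, -7, 1. b=-7 not positive, so system is unstable.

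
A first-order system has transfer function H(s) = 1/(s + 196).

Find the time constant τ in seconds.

For H(s) = 1/(s + 1/τ), the pole is at -1/τ = -196, so τ = 1/196 = 0.0051 s.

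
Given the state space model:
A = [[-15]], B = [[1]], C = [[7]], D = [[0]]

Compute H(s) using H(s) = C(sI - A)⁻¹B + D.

(sI - A)⁻¹ = 1/(s + 15). H(s) = 7 × 1/(s + 15) + 0 = 7/(s + 15).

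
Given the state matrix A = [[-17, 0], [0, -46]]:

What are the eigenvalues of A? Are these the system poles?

For diagonal matrix, eigenvalues are diagonal entries: λ₁ = -17, λ₂ = -46. Eigenvalues of A = system poles.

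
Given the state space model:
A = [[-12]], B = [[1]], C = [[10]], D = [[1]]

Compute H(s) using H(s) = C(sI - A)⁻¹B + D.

(sI - A)⁻¹ = 1/(s + 12). H(s) = 10×1/(s + 12) + 1 = (s + 22)/(s + 12).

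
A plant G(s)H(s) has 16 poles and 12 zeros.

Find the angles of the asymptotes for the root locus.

n - m = 16 - 12 = 4. Angles: θk = (2k + 1)·180°/4 = 45°, 135°, 225°, 315°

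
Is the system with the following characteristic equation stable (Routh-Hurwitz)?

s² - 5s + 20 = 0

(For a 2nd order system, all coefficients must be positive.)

Coefficients: 1, -5, 20. b=-5 not positive, so system is unstable.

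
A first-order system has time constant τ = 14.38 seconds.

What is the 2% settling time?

For first-order system, 2% settling time ≈ 4τ = 4 × 14.38 = 57.52 s.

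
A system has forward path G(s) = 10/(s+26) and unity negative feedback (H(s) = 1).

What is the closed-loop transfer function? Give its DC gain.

T(s) = G/(1+GH) = [10/(s+26)] / [1 + 10/(s+26)] = 10/(s+26+10) = 10/(s+36). DC gain = 10/36 = 0.2778.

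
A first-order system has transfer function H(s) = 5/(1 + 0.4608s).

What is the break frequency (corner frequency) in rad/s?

Corner frequency = 1/τ = 1/0.4608 = 2.17 rad/s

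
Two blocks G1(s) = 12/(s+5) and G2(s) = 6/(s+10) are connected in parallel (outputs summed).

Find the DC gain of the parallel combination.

Parallel: G_eq = G1 + G2. DC gain = G1(0) + G2(0) = 12/5 + 6/10 = 2.4 + 0.6 = 3.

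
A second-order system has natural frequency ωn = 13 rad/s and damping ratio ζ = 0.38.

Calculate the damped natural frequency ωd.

ωd = ωn√(1 - ζ²) = 13√(1 - 0.38²) = 12.02 rad/s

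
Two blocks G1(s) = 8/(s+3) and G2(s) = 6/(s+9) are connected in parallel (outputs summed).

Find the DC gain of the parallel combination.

Parallel: G_eq = G1 + G2. DC gain = G1(0) + G2(0) = 8/3 + 6/9 = 2.6667 + 0.6667 = 3.3333.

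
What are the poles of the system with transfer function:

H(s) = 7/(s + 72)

Pole is where denominator = 0: s + 72 = 0, so s = -72.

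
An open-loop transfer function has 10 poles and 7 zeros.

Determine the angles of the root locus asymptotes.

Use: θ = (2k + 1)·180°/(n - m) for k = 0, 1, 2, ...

n - m = 10 - 7 = 3. Angles: θk = (2k + 1)·180°/3 = 60°, 180°, 300°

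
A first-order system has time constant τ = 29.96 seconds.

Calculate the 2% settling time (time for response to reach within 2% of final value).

For first-order system, 2% settling time ≈ 4τ = 4 × 29.96 = 119.84 s.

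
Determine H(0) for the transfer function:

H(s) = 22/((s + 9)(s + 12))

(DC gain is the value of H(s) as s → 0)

DC gain = H(0) = 22/(9 × 12) = 22/108 = 0.2037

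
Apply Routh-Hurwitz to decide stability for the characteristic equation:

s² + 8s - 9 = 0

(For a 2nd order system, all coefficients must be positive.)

Coefficients: 1, 8, -9. c=-9 not positive, so system is unstable.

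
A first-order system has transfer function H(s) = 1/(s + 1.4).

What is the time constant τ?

For H(s) = 1/(s + 1/τ), the pole is at -1/τ = -1.4, so τ = 1/1.4 = 0.7143 s.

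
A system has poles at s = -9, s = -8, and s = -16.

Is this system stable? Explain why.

All poles are in the left half-plane. System is stable.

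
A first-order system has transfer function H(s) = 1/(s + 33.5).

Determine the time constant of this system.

For H(s) = 1/(s + 1/τ), the pole is at -1/τ = -33.5, so τ = 1/33.5 = 0.0299 s.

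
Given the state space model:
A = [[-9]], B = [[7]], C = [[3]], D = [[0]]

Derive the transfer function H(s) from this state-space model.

(sI - A)⁻¹ = 1/(s + 9). H(s) = 3 × 7/(s + 9) + 0 = 21/(s + 9).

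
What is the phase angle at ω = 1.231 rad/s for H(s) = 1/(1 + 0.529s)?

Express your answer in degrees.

Phase = -arctan(ωτ) = -arctan(1.231 × 0.529) = -33.1°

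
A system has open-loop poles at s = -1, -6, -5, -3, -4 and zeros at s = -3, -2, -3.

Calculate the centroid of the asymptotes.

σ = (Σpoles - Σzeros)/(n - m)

σ = (Σpoles - Σzeros)/(n - m) = (-19 - (-8))/(5 - 3) = -11/2 = -5.5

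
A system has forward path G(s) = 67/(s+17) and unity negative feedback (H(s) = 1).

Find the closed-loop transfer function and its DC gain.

T(s) = G/(1+GH) = [67/(s+17)] / [1 + 67/(s+17)] = 67/(s+17+67) = 67/(s+84). DC gain = 67/84 = 0.7976.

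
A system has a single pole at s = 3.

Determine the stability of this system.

Pole at s = 3 is in the right half-plane. Unstable.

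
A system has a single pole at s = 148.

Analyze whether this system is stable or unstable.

Pole at s = 148 is in the right half-plane. Unstable.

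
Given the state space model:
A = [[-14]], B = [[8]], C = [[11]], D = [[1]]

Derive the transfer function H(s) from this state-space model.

(sI - A)⁻¹ = 1/(s + 14). H(s) = 11×8/(s + 14) + 1 = (s + 102)/(s + 14).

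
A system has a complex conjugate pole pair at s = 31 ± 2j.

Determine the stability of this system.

Real part of poles is 31 (> 0, right half-plane). Unstable.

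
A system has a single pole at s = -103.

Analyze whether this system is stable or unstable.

Pole at s = -103 is in the left half-plane. Stable.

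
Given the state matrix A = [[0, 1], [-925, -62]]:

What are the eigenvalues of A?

det(A - λI) = λ² - (-62)λ + 925 = (λ - (-25))(λ - (-37)). Eigenvalues: -25, -37.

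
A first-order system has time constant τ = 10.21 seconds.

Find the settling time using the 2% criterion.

For first-order system, 2% settling time ≈ 4τ = 4 × 10.21 = 40.84 s.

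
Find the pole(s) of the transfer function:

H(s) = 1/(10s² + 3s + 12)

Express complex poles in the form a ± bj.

Discriminant = 3² - 4×10×12 = 9 - 480 = -471 < 0, so the poles are a complex conjugate pair s = (-3 ± j√471)/(2×10). Real part = -3/(2×10) = -3/20 = -0.15; imaginary part = ±√471/(2×10) ≈ 1.0851. Poles: s = -0.15 ± 1.0851j.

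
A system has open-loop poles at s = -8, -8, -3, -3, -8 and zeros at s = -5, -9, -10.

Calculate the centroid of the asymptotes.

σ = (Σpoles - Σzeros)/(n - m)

σ = (Σpoles - Σzeros)/(n - m) = (-30 - (-24))/(5 - 3) = -6/2 = -3.0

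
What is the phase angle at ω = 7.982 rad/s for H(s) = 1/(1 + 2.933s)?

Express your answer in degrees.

Phase = -arctan(ωτ) = -arctan(7.982 × 2.933) = -87.6°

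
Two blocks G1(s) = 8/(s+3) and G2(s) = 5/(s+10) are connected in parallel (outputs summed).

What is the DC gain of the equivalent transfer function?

Parallel: G_eq = G1 + G2. DC gain = G1(0) + G2(0) = 8/3 + 5/10 = 2.6667 + 0.5 = 3.1667.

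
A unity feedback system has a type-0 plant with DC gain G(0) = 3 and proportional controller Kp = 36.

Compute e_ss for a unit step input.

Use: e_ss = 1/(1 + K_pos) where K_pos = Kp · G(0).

K_pos = Kp · G(0) = 36 × 3 = 108. e_ss = 1/(1 + 108) = 0.0092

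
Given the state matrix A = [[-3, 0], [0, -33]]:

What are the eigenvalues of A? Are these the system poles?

For diagonal matrix, eigenvalues are diagonal entries: λ₁ = -3, λ₂ = -33. Eigenvalues of A = system poles.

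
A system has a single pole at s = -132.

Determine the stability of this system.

Pole at s = -132 is in the left half-plane. Stable.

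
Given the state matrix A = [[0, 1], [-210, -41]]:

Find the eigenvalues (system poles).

det(A - λI) = λ² - (-41)λ + 210 = (λ - (-6))(λ - (-35)). Eigenvalues: -6, -35.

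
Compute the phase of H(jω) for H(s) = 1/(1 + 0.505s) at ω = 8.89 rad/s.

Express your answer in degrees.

Phase = -arctan(ωτ) = -arctan(8.89 × 0.505) = -77.4°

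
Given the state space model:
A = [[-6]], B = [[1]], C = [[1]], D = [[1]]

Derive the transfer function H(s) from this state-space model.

(sI - A)⁻¹ = 1/(s + 6). H(s) = 1×1/(s + 6) + 1 = (s + 7)/(s + 6).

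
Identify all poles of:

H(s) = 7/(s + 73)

Pole is where denominator = 0: s + 73 = 0, so s = -73.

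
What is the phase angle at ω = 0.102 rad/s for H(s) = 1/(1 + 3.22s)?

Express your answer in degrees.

Phase = -arctan(ωτ) = -arctan(0.102 × 3.22) = -18.2°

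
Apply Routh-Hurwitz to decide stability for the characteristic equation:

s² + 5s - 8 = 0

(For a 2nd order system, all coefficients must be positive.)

Coefficients: 1, 5, -8. c=-8 not positive, so system is unstable.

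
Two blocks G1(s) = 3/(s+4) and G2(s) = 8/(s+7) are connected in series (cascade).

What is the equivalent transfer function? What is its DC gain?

Series: multiply transfer functions. G_eq = 3/(s+4) × 8/(s+7) = 24/((s+4)(s+7)). DC gain = 24/(4×7) = 0.8571.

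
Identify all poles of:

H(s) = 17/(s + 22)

Pole is where denominator = 0: s + 22 = 0, so s = -22.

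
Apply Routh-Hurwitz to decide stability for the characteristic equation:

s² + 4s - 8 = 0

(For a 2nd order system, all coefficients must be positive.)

Coefficients: 1, 4, -8. c=-8 not positive, so system is unstable.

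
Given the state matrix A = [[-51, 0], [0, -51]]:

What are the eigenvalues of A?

For diagonal matrix, eigenvalues are diagonal entries: λ₁ = -51, λ₂ = -51.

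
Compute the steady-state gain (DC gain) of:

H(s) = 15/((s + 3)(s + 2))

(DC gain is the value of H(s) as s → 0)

DC gain = H(0) = 15/(3 × 2) = 15/6 = 2.5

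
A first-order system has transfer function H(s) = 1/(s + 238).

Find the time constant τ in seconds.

For H(s) = 1/(s + 1/τ), the pole is at -1/τ = -238, so τ = 1/238 = 0.0042 s.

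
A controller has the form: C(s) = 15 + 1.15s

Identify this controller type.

This is a Proportional-Derivative (PD) controller.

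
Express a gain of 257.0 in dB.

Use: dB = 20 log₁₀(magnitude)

dB = 20 log₁₀(257.0) = 48.2 dB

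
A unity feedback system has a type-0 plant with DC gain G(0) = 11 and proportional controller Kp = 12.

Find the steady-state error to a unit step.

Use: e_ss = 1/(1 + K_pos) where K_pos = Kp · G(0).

K_pos = Kp · G(0) = 12 × 11 = 132. e_ss = 1/(1 + 132) = 0.0075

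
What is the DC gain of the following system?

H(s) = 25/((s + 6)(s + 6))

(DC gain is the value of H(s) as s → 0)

DC gain = H(0) = 25/(6 × 6) = 25/36 = 0.6944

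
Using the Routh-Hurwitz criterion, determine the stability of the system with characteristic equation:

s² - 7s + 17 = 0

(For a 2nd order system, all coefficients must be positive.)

Coefficients: 1, -7, 17. b=-7 not positive, so system is unstable.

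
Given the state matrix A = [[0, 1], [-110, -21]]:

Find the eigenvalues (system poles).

det(A - λI) = λ² - (-21)λ + 110 = (λ - (-11))(λ - (-10)). Eigenvalues: -11, -10.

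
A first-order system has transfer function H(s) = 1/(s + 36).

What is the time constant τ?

For H(s) = 1/(s + 1/τ), the pole is at -1/τ = -36, so τ = 1/36 = 0.0278 s.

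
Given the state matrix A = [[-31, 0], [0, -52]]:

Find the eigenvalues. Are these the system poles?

For diagonal matrix, eigenvalues are diagonal entries: λ₁ = -31, λ₂ = -52. Eigenvalues of A = system poles.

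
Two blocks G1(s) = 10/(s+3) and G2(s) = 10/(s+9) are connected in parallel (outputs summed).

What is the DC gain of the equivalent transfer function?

Parallel: G_eq = G1 + G2. DC gain = G1(0) + G2(0) = 10/3 + 10/9 = 3.3333 + 1.1111 = 4.4444.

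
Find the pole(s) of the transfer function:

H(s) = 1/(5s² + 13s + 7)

Discriminant = 13² - 4×5×7 = 169 - 140 = 29 > 0, so two distinct real poles. Using quadratic formula: s = (-13 ± √29)/(2×5) = (-13 ± √29)/10, with √29 ≈ 5.3852. s₁ ≈ -0.7615, s₂ ≈ -1.8385. Poles: s₁ = -0.7615, s₂ = -1.8385.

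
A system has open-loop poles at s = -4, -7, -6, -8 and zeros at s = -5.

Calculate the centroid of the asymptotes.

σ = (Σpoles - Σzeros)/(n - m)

σ = (Σpoles - Σzeros)/(n - m) = (-25 - (-5))/(4 - 1) = -20/3 = -6.67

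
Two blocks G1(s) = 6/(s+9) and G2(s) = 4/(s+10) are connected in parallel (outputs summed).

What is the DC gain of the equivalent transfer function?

Parallel: G_eq = G1 + G2. DC gain = G1(0) + G2(0) = 6/9 + 4/10 = 0.6667 + 0.4 = 1.0667.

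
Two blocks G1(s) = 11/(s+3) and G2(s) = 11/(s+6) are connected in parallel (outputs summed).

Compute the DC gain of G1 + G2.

Parallel: G_eq = G1 + G2. DC gain = G1(0) + G2(0) = 11/3 + 11/6 = 3.6667 + 1.8333 = 5.5.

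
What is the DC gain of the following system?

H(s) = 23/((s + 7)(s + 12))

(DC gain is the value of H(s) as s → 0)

DC gain = H(0) = 23/(7 × 12) = 23/84 = 0.2738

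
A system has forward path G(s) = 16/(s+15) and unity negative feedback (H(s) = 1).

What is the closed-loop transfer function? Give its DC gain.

T(s) = G/(1+GH) = [16/(s+15)] / [1 + 16/(s+15)] = 16/(s+15+16) = 16/(s+31). DC gain = 16/31 = 0.5161.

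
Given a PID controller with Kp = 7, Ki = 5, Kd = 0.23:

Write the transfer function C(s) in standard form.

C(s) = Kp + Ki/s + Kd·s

Substituting values: C(s) = 7 + 5/s + 0.23s = (0.23s² + 7s + 5)/s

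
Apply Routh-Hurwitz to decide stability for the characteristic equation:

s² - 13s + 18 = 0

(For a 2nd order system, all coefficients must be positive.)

Coefficients: 1, -13, 18. b=-13 not positive, so system is unstable.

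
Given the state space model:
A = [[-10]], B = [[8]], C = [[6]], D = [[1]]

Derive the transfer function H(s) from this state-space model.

(sI - A)⁻¹ = 1/(s + 10). H(s) = 6×8/(s + 10) + 1 = (s + 58)/(s + 10).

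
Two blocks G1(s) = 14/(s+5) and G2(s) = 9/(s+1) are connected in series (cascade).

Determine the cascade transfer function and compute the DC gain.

Series: multiply transfer functions. G_eq = 14/(s+5) × 9/(s+1) = 126/((s+5)(s+1)). DC gain = 126/(5×1) = 25.2.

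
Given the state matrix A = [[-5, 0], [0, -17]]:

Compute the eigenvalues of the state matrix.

For diagonal matrix, eigenvalues are diagonal entries: λ₁ = -5, λ₂ = -17.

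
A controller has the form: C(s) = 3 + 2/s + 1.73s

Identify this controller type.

This is a Proportional-Integral-Derivative (PID) controller.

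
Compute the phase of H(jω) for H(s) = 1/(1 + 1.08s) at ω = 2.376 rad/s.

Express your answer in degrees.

Phase = -arctan(ωτ) = -arctan(2.376 × 1.08) = -68.7°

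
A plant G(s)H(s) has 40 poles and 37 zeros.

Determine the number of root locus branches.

Root locus has n branches where n = number of poles = 40.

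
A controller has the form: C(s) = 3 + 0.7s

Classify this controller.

This is a Proportional-Derivative (PD) controller.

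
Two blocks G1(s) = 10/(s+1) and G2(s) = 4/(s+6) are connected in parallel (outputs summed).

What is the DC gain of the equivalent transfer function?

Parallel: G_eq = G1 + G2. DC gain = G1(0) + G2(0) = 10/1 + 4/6 = 10 + 0.6667 = 10.6667.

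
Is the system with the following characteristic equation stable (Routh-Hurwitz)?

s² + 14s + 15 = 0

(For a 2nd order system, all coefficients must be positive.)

Coefficients: 1, 14, 15. All positive, so system is stable.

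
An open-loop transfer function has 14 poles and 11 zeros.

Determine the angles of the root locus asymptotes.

n - m = 14 - 11 = 3. Angles: θk = (2k + 1)·180°/3 = 60°, 180°, 300°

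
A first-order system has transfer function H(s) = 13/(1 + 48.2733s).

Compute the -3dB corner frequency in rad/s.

Corner frequency = 1/τ = 1/48.2733 = 0.021 rad/s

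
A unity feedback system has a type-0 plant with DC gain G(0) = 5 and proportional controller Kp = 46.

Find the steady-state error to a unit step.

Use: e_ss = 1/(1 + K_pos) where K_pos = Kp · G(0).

K_pos = Kp · G(0) = 46 × 5 = 230. e_ss = 1/(1 + 230) = 0.0043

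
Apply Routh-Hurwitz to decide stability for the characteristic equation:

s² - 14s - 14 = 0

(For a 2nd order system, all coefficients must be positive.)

Coefficients: 1, -14, -14. b=-14, c=-14 not positive, so system is unstable.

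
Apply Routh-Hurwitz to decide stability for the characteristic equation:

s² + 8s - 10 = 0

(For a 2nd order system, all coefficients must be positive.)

Coefficients: 1, 8, -10. c=-10 not positive, so system is unstable.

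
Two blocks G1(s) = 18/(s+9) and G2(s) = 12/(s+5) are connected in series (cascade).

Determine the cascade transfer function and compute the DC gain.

Series: multiply transfer functions. G_eq = 18/(s+9) × 12/(s+5) = 216/((s+9)(s+5)). DC gain = 216/(9×5) = 4.8.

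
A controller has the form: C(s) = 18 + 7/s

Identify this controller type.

This is a Proportional-Integral (PI) controller.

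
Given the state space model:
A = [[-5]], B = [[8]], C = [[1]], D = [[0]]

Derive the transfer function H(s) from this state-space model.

(sI - A)⁻¹ = 1/(s + 5). H(s) = 1 × 8/(s + 5) + 0 = 8/(s + 5).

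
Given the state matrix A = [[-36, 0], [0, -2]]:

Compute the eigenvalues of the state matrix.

For diagonal matrix, eigenvalues are diagonal entries: λ₁ = -36, λ₂ = -2.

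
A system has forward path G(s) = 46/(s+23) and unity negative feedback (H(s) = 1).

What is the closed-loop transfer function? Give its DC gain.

T(s) = G/(1+GH) = [46/(s+23)] / [1 + 46/(s+23)] = 46/(s+23+46) = 46/(s+69). DC gain = 46/69 = 0.6667.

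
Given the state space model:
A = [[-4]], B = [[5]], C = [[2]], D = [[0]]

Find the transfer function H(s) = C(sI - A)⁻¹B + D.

(sI - A)⁻¹ = 1/(s + 4). H(s) = 2 × 5/(s + 4) + 0 = 10/(s + 4).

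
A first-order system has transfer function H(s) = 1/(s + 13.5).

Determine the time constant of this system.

For H(s) = 1/(s + 1/τ), the pole is at -1/τ = -13.5, so τ = 1/13.5 = 0.0741 s.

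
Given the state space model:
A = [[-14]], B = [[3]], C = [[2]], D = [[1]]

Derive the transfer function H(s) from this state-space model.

(sI - A)⁻¹ = 1/(s + 14). H(s) = 2×3/(s + 14) + 1 = (s + 20)/(s + 14).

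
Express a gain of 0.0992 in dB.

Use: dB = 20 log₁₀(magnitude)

dB = 20 log₁₀(0.0992) = -20.1 dB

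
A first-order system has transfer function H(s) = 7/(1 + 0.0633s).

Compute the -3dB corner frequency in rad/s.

Corner frequency = 1/τ = 1/0.0633 = 15.798 rad/s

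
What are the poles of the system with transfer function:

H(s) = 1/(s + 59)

Pole is where denominator = 0: s + 59 = 0, so s = -59.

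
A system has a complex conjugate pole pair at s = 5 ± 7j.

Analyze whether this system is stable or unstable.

Real part of poles is 5 (> 0, right half-plane). Unstable.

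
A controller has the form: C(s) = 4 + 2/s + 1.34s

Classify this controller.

This is a Proportional-Integral-Derivative (PID) controller.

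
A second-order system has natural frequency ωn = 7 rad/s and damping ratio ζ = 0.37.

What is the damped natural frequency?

ωd = ωn√(1 - ζ²) = 7√(1 - 0.37²) = 6.5 rad/s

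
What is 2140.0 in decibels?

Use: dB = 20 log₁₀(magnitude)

dB = 20 log₁₀(2140.0) = 66.6 dB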